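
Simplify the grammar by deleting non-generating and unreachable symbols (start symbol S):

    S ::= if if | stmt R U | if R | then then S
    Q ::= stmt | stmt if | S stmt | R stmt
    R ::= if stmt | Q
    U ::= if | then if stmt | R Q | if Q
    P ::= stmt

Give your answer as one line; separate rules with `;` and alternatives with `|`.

Generating nonterminals: {P, Q, R, S, U}.
Reachable from S after that: {Q, R, S, U}.
Removed useless symbols: {P} and every production mentioning them.

S ::= if if | stmt R U | if R | then then S; Q ::= stmt | stmt if | S stmt | R stmt; R ::= if stmt | Q; U ::= if | then if stmt | R Q | if Q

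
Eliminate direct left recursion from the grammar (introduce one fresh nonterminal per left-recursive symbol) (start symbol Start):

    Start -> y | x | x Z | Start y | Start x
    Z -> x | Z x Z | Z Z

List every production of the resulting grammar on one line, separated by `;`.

Start -> y Start1 | x Start1 | x Z Start1; Z -> x Z1; Start1 -> y Start1 | x Start1 | ε; Z1 -> x Z Z1 | Z Z1 | ε

Directly left-recursive nonterminals: Start, Z.
For Start: α = {y, x}, β = {y, x, x Z}. Rewrite as Start → β Start1 and Start1 → α Start1 | ε.
For Z: α = {x Z, Z}, β = {x}. Rewrite as Z → β Z1 and Z1 → α Z1 | ε.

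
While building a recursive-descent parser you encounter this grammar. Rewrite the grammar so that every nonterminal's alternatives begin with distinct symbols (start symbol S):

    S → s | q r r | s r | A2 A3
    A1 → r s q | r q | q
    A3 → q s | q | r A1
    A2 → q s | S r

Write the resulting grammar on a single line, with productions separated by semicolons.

S has alternatives sharing prefix 's': factor to S → s S' with S' → ε | r.
A1 has alternatives sharing prefix 'r': factor to A1 → r A1' with A1' → s q | q.
A3 has alternatives sharing prefix 'q': factor to A3 → q A3' with A3' → s | ε.

S → q r r | A2 A3 | s S'; A1 → q | r A1'; A3 → r A1 | q A3'; A2 → q s | S r; S' → ε | r; A1' → s q | q; A3' → s | ε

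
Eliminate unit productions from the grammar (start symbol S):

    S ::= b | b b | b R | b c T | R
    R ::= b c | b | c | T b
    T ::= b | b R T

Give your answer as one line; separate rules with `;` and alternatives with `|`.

Unit pairs: S ⇒* {R}.
For each unit pair (A, B), copy every non-unit production of B to A, then drop all unit productions.

S ::= b | b b | b R | b c T | b c | c | T b; R ::= b c | b | c | T b; T ::= b | b R T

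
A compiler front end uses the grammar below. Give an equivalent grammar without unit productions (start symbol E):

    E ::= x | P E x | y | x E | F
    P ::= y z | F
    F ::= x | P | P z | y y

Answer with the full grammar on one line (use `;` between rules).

Unit pairs: E ⇒* {F, P}; F ⇒* {P}; P ⇒* {F}.
Replace each nonterminal's rules with the union of the non-unit rules of every nonterminal it unit-derives.

E ::= x | P E x | y | x E | P z | y y | y z; P ::= x | P z | y y | y z; F ::= x | P z | y y | y z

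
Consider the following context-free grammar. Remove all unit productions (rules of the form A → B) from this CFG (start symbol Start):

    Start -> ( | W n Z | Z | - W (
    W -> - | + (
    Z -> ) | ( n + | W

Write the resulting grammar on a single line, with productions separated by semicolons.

Start -> ) | ( n + | ( | W n Z | - W ( | - | + (; W -> - | + (; Z -> ) | ( n + | - | + (

Unit pairs: Start ⇒* {W, Z}; Z ⇒* {W}.
For every A with A ⇒* B via unit rules, add B's non-unit alternatives to A; then delete every rule of the form X → Y.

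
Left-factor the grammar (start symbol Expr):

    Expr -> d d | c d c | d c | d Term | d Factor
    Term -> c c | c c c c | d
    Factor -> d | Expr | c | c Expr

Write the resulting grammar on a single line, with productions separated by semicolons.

Expr -> c d c | d Expr1; Term -> d | c c Term1; Factor -> d | Expr | c Factor1; Expr1 -> d | c | Term | Factor; Term1 -> ε | c c; Factor1 -> ε | Expr

Expr has alternatives sharing prefix 'd': factor to Expr → d Expr1 with Expr1 → d | c | Term | Factor.
Term has alternatives sharing prefix 'c c': factor to Term → c c Term1 with Term1 → ε | c c.
Factor has alternatives sharing prefix 'c': factor to Factor → c Factor1 with Factor1 → ε | Expr.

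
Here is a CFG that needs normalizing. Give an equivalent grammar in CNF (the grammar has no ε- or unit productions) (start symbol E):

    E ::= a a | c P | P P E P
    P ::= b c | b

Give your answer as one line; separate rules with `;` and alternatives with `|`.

E ::= X1 X1 | X2 P | P Y1; P ::= X3 X2 | b; X1 ::= a; X2 ::= c; X3 ::= b; Y1 ::= P Y2; Y2 ::= E P

Introduce a nonterminal for each terminal appearing in a rule of length ≥ 2: X1 → a, X2 → c, X3 → b.
Binarize each right-hand side of length ≥ 3 by chaining fresh nonterminals (Y1, Y2, …): affected rules were E → P P E P.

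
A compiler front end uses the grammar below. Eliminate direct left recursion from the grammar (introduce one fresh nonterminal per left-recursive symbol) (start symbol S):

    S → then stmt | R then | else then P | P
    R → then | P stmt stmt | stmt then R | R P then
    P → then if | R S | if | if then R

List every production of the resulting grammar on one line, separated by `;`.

Left recursion appears on R.
For R: α = {P then}, β = {then, P stmt stmt, stmt then R}. Rewrite as R → β R' and R' → α R' | ε.

S → then stmt | R then | else then P | P; R → then R' | P stmt stmt R' | stmt then R R'; P → then if | R S | if | if then R; R' → P then R' | ε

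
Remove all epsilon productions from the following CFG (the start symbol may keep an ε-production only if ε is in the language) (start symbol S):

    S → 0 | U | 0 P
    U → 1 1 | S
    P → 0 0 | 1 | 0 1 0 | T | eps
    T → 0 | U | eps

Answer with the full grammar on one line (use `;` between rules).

Nullable nonterminals: {P, T}.
ε ∉ L(G), so no ε-production is kept.

S → 0 | U | 0 P; U → 1 1 | S; P → 0 0 | 1 | 0 1 0 | T; T → 0 | U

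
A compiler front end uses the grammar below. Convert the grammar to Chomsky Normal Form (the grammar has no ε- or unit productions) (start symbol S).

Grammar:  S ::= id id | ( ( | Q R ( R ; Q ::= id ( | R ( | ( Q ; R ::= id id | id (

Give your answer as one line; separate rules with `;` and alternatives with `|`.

Introduce a nonterminal for each terminal appearing in a rule of length ≥ 2: X1 → id, X2 → (.
Binarize each right-hand side of length ≥ 3 by chaining fresh nonterminals (Y1, Y2, …): affected rules were S → Q R X2 R.

S ::= X1 X1 | X2 X2 | Q Y1; Q ::= X1 X2 | R X2 | X2 Q; R ::= X1 X1 | X1 X2; X1 ::= id; X2 ::= (; Y1 ::= R Y2; Y2 ::= X2 R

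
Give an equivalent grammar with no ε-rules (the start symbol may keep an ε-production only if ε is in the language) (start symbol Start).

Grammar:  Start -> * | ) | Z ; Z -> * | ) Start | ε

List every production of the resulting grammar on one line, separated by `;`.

Start -> * | ) | Z | ε; Z -> * | ) Start | )

Nullable set = {Start, Z}.
ε ∈ L(G) since Start is nullable, so keep Start → ε.
Expand every rule over subsets of its nullable positions: Z → ) Start gives ) Start | ).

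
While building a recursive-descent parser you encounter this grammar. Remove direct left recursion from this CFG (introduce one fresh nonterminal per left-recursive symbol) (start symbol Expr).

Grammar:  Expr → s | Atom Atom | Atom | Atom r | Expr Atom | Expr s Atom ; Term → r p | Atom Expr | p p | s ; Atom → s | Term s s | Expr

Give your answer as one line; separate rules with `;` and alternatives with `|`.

Directly left-recursive nonterminal: Expr.
For Expr: α = {Atom, s Atom}, β = {s, Atom Atom, Atom, Atom r}. Rewrite as Expr → β Expr1 and Expr1 → α Expr1 | ε.

Expr → s Expr1 | Atom Atom Expr1 | Atom Expr1 | Atom r Expr1; Term → r p | Atom Expr | p p | s; Atom → s | Term s s | Expr; Expr1 → Atom Expr1 | s Atom Expr1 | epsilon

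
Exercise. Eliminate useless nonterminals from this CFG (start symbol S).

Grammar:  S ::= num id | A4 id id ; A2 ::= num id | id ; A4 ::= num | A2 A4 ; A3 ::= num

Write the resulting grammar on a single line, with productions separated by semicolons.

Generating nonterminals: {A2, A3, A4, S}.
Reachable from S after that: {A2, A4, S}.
Removed useless symbols: {A3} and every production mentioning them.

S ::= num id | A4 id id; A2 ::= num id | id; A4 ::= num | A2 A4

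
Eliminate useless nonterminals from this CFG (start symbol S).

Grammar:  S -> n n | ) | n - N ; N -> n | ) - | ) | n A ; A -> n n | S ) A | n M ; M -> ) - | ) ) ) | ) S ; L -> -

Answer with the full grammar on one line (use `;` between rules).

S -> n n | ) | n - N; N -> n | ) - | ) | n A; A -> n n | S ) A | n M; M -> ) - | ) ) ) | ) S

Generating nonterminals: {A, L, M, N, S}.
Reachable from S after that: {A, M, N, S}.
Removed useless symbols: {L} and every production mentioning them.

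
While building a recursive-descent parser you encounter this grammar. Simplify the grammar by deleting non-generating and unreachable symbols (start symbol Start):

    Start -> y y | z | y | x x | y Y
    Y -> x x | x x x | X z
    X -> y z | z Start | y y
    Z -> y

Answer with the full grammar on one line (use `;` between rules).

Generating nonterminals: {Start, X, Y, Z}.
Reachable from Start after that: {Start, X, Y}.
Removed useless symbols: {Z} and every production mentioning them.

Start -> y y | z | y | x x | y Y; Y -> x x | x x x | X z; X -> y z | z Start | y y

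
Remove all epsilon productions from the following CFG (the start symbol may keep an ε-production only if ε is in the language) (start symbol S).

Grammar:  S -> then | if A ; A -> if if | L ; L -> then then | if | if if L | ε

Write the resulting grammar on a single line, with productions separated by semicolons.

S -> then | if A | if; A -> if if | L; L -> then then | if | if if L | if if

Nullable set = {A, L}.
ε ∉ L(G), so no ε-production is kept.
Add the nullable-subset variants: S → if A gives if A | if. L → if if L gives if if L | if if.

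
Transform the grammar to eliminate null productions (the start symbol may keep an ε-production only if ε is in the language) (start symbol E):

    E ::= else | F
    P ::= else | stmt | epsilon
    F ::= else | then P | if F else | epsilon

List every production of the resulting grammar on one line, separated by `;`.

E ::= else | F | epsilon; P ::= else | stmt; F ::= else | then P | then | if F else | if else

Nullable nonterminals: {E, F, P}.
ε ∈ L(G) since E is nullable, so keep E → ε.
For each production, add variants omitting each subset of nullable occurrences: F → then P gives then P | then. F → if F else gives if F else | if else.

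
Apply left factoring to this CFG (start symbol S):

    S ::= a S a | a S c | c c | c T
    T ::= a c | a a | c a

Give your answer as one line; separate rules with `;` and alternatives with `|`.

S has alternatives sharing prefix 'a S': factor to S → a S S' with S' → a | c.
S has alternatives sharing prefix 'c': factor to S → c S'' with S'' → c | T.
T has alternatives sharing prefix 'a': factor to T → a T' with T' → c | a.

S ::= a S S' | c S''; T ::= c a | a T'; S' ::= a | c; S'' ::= c | T; T' ::= c | a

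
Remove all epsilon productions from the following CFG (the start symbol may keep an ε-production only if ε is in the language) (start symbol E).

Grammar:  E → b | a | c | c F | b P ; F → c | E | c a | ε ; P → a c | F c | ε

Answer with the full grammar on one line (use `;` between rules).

Nullable set = {F, P}.
ε ∉ L(G), so no ε-production is kept.
Expand every rule over subsets of its nullable positions: P → F c gives F c | c.

E → b | a | c | c F | b P; F → c | E | c a; P → a c | F c | c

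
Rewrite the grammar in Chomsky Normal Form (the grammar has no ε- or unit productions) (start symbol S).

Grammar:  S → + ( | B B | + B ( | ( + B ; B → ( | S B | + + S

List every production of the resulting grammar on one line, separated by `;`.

S → X1 X2 | B B | X1 Y1 | X2 Y2; B → ( | S B | X1 Y3; X1 → +; X2 → (; Y1 → B X2; Y2 → X1 B; Y3 → X1 S

Introduce a nonterminal for each terminal appearing in a rule of length ≥ 2: X1 → +, X2 → (.
Binarize each right-hand side of length ≥ 3 by chaining fresh nonterminals (Y1, Y2, …): affected rules were S → X1 B X2; S → X2 X1 B; B → X1 X1 S.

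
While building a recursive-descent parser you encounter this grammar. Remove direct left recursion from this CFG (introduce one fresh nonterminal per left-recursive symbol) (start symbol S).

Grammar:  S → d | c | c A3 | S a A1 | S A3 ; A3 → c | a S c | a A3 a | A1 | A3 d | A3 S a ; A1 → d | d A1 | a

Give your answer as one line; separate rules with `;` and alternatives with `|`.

S, A3 are directly left-recursive.
For S: α = {a A1, A3}, β = {d, c, c A3}. Rewrite as S → β S' and S' → α S' | ε.
For A3: α = {d, S a}, β = {c, a S c, a A3 a, A1}. Rewrite as A3 → β A3' and A3' → α A3' | ε.

S → d S' | c S' | c A3 S'; A3 → c A3' | a S c A3' | a A3 a A3' | A1 A3'; A1 → d | d A1 | a; S' → a A1 S' | A3 S' | ε; A3' → d A3' | S a A3' | ε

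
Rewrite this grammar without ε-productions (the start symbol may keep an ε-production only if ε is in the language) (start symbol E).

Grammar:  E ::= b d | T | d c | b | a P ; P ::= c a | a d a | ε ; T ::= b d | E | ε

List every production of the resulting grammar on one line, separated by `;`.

Nullable nonterminals: {E, P, T}.
ε ∈ L(G) since E is nullable, so keep E → ε.
For each production, add variants omitting each subset of nullable occurrences: E → a P gives a P | a.

E ::= b d | T | d c | b | a P | a | ε; P ::= c a | a d a; T ::= b d | E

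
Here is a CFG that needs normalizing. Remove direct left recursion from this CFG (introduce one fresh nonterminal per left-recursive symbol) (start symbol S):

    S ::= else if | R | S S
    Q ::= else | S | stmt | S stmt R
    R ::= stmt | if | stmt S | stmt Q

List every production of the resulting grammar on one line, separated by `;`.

S ::= else if S' | R S'; Q ::= else | S | stmt | S stmt R; R ::= stmt | if | stmt S | stmt Q; S' ::= S S' | ε

S is directly left-recursive.
For S: α = {S}, β = {else if, R}. Rewrite as S → β S' and S' → α S' | ε.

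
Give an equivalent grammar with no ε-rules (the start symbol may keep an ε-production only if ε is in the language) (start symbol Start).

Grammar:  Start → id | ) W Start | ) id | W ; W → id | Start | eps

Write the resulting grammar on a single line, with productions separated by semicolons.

Start → id | ) W Start | ) W | ) Start | ) | ) id | W | ε; W → id | Start

Nullable set = {Start, W}.
ε ∈ L(G) since Start is nullable, so keep Start → ε.
Expand every rule over subsets of its nullable positions: Start → ) W Start gives ) W Start | ) W | ) Start | ).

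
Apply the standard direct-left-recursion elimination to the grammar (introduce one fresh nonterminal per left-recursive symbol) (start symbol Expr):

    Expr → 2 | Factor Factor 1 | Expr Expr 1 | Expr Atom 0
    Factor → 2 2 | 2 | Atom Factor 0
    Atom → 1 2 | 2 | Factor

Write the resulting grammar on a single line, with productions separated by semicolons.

Expr → 2 Expr1 | Factor Factor 1 Expr1; Factor → 2 2 | 2 | Atom Factor 0; Atom → 1 2 | 2 | Factor; Expr1 → Expr 1 Expr1 | Atom 0 Expr1 | ε

Directly left-recursive nonterminal: Expr.
For Expr: α = {Expr 1, Atom 0}, β = {2, Factor Factor 1}. Rewrite as Expr → β Expr1 and Expr1 → α Expr1 | ε.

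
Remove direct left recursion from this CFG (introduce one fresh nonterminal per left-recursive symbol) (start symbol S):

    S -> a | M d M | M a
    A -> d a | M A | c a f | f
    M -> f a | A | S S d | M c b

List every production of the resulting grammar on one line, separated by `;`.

M is directly left-recursive.
For M: α = {c b}, β = {f a, A, S S d}. Rewrite as M → β M' and M' → α M' | ε.

S -> a | M d M | M a; A -> d a | M A | c a f | f; M -> f a M' | A M' | S S d M'; M' -> c b M' | ε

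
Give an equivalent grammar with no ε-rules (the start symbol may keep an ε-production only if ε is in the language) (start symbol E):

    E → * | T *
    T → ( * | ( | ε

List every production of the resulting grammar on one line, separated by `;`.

Nullable nonterminals: {T}.
ε ∉ L(G), so no ε-production is kept.

E → * | T *; T → ( * | (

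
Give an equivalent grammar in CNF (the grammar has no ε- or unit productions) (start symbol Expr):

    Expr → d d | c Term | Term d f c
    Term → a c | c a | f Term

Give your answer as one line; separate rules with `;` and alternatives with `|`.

Expr → X1 X1 | X2 Term | Term Y1; Term → X4 X2 | X2 X4 | X3 Term; X1 → d; X2 → c; X3 → f; X4 → a; Y1 → X1 Y2; Y2 → X3 X2

Introduce a nonterminal for each terminal appearing in a rule of length ≥ 2: X1 → d, X2 → c, X3 → f, X4 → a.
Binarize each right-hand side of length ≥ 3 by chaining fresh nonterminals (Y1, Y2, …): affected rules were Expr → Term X1 X3 X2.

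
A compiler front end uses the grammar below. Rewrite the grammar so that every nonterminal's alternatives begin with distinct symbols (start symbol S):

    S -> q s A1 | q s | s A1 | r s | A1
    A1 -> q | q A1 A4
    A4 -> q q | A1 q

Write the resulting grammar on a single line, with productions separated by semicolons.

S -> s A1 | r s | A1 | q s S'; A1 -> q A1'; A4 -> q q | A1 q; S' -> A1 | ε; A1' -> ε | A1 A4

S has alternatives sharing prefix 'q s': factor to S → q s S' with S' → A1 | ε.
A1 has alternatives sharing prefix 'q': factor to A1 → q A1' with A1' → ε | A1 A4.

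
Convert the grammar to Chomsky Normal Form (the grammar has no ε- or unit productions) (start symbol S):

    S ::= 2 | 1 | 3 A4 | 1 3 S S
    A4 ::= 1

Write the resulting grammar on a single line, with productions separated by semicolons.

S ::= 2 | 1 | X1 A4 | X2 Y1; A4 ::= 1; X1 ::= 3; X2 ::= 1; Y1 ::= X1 Y2; Y2 ::= S S

Introduce a nonterminal for each terminal appearing in a rule of length ≥ 2: X1 → 3, X2 → 1.
Binarize each right-hand side of length ≥ 3 by chaining fresh nonterminals (Y1, Y2, …): affected rules were S → X2 X1 S S.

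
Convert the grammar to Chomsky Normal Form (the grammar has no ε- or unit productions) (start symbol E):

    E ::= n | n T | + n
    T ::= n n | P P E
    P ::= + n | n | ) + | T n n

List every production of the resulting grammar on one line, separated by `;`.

Introduce a nonterminal for each terminal appearing in a rule of length ≥ 2: X1 → n, X2 → +, X3 → ).
Binarize each right-hand side of length ≥ 3 by chaining fresh nonterminals (Y1, Y2, …): affected rules were T → P P E; P → T X1 X1.

E ::= n | X1 T | X2 X1; T ::= X1 X1 | P Y1; P ::= X2 X1 | n | X3 X2 | T Y2; X1 ::= n; X2 ::= +; X3 ::= ); Y1 ::= P E; Y2 ::= X1 X1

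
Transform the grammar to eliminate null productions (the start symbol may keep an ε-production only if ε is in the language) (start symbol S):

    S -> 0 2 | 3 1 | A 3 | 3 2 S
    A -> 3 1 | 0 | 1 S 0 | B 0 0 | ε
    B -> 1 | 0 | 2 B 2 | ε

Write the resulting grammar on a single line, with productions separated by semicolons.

Nullable nonterminals: {A, B}.
ε ∉ L(G), so no ε-production is kept.
For each production, add variants omitting each subset of nullable occurrences: S → A 3 gives A 3 | 3. A → B 0 0 gives B 0 0 | 0 0. B → 2 B 2 gives 2 B 2 | 2 2.

S -> 0 2 | 3 1 | A 3 | 3 | 3 2 S; A -> 3 1 | 0 | 1 S 0 | B 0 0 | 0 0; B -> 1 | 0 | 2 B 2 | 2 2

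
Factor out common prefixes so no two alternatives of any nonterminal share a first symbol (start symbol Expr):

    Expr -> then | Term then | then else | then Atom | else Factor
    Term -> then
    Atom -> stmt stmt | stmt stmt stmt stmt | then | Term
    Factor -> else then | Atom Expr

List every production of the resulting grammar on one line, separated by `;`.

Expr -> Term then | else Factor | then Expr1; Term -> then; Atom -> then | Term | stmt stmt Atom1; Factor -> else then | Atom Expr; Expr1 -> ε | else | Atom; Atom1 -> ε | stmt stmt

Expr has alternatives sharing prefix 'then': factor to Expr → then Expr1 with Expr1 → ε | else | Atom.
Atom has alternatives sharing prefix 'stmt stmt': factor to Atom → stmt stmt Atom1 with Atom1 → ε | stmt stmt.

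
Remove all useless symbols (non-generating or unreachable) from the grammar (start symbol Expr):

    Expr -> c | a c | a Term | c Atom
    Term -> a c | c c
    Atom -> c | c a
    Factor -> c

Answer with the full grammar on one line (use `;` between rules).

Generating nonterminals: {Atom, Expr, Factor, Term}.
Reachable from Expr after that: {Atom, Expr, Term}.
Removed useless symbols: {Factor} and every production mentioning them.

Expr -> c | a c | a Term | c Atom; Term -> a c | c c; Atom -> c | c a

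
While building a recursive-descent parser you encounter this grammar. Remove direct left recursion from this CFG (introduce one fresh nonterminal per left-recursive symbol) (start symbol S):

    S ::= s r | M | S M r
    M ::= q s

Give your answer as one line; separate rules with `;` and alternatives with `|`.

S ::= s r S' | M S'; M ::= q s; S' ::= M r S' | ε

S is directly left-recursive.
For S: α = {M r}, β = {s r, M}. Rewrite as S → β S' and S' → α S' | ε.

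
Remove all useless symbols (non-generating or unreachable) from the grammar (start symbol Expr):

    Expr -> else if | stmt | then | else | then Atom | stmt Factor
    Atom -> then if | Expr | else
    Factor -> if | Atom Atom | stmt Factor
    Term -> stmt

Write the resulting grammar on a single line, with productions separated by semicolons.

Generating nonterminals: {Atom, Expr, Factor, Term}.
Reachable from Expr after that: {Atom, Expr, Factor}.
Removed useless symbols: {Term} and every production mentioning them.

Expr -> else if | stmt | then | else | then Atom | stmt Factor; Atom -> then if | Expr | else; Factor -> if | Atom Atom | stmt Factor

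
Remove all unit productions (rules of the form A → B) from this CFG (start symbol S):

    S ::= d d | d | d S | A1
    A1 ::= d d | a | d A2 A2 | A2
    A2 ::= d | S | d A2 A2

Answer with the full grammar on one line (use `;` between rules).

Unit pairs: A1 ⇒* {A2, S}; A2 ⇒* {A1, S}; S ⇒* {A1, A2}.
For each unit pair (A, B), copy every non-unit production of B to A, then drop all unit productions.

S ::= d | d A2 A2 | d d | a | d S; A1 ::= d | d A2 A2 | d d | a | d S; A2 ::= d | d A2 A2 | d d | a | d S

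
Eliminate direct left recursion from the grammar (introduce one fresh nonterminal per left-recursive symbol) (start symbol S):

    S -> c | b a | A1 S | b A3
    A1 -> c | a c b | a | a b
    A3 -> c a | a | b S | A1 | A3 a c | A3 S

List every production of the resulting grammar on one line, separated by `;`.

S -> c | b a | A1 S | b A3; A1 -> c | a c b | a | a b; A3 -> c a A3' | a A3' | b S A3' | A1 A3'; A3' -> a c A3' | S A3' | eps

A3 is directly left-recursive.
For A3: α = {a c, S}, β = {c a, a, b S, A1}. Rewrite as A3 → β A3' and A3' → α A3' | ε.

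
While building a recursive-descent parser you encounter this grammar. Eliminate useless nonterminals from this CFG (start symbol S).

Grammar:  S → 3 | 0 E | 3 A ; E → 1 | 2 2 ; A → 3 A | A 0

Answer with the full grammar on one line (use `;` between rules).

S → 3 | 0 E; E → 1 | 2 2

Generating nonterminals: {E, S}.
Reachable from S after that: {E, S}.
Removed useless symbols: {A} and every production mentioning them.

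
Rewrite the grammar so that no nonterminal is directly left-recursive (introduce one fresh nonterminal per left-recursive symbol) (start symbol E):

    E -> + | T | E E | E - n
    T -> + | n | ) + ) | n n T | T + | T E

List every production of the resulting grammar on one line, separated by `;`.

E -> + E' | T E'; T -> + T' | n T' | ) + ) T' | n n T T'; E' -> E E' | - n E' | ε; T' -> + T' | E T' | ε

E, T are directly left-recursive.
For E: α = {E, - n}, β = {+, T}. Rewrite as E → β E' and E' → α E' | ε.
For T: α = {+, E}, β = {+, n, ) + ), n n T}. Rewrite as T → β T' and T' → α T' | ε.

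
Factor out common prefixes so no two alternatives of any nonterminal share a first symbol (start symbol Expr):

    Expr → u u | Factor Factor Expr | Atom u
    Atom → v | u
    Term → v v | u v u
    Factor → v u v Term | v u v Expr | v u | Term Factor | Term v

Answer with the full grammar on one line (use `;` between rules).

Factor has alternatives sharing prefix 'v u': factor to Factor → v u Factor1 with Factor1 → v Term | v Expr | ε.
Factor has alternatives sharing prefix 'Term': factor to Factor → Term Factor2 with Factor2 → Factor | v.
Factor1 has alternatives sharing prefix 'v': factor to Factor1 → v Factor11 with Factor11 → Term | Expr.

Expr → u u | Factor Factor Expr | Atom u; Atom → v | u; Term → v v | u v u; Factor → v u Factor1 | Term Factor2; Factor1 → ε | v Factor11; Factor2 → Factor | v; Factor11 → Term | Expr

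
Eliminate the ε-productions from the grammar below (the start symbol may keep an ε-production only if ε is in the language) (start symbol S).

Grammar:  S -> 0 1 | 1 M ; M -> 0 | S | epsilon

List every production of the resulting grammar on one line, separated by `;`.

The nullable symbols are {M}.
ε ∉ L(G), so no ε-production is kept.
Add the nullable-subset variants: S → 1 M gives 1 M | 1.

S -> 0 1 | 1 M | 1; M -> 0 | S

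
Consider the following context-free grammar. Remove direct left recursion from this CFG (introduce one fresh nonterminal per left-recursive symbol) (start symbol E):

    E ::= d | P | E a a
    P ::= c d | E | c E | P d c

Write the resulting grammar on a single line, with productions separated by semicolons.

E ::= d E' | P E'; P ::= c d P' | E P' | c E P'; E' ::= a a E' | epsilon; P' ::= d c P' | epsilon

E, P are directly left-recursive.
For E: α = {a a}, β = {d, P}. Rewrite as E → β E' and E' → α E' | ε.
For P: α = {d c}, β = {c d, E, c E}. Rewrite as P → β P' and P' → α P' | ε.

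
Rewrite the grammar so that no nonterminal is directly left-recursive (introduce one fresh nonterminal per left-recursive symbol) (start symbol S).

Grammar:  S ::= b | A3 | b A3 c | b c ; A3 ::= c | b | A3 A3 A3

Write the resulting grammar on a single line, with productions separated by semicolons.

A3 is directly left-recursive.
For A3: α = {A3 A3}, β = {c, b}. Rewrite as A3 → β A3' and A3' → α A3' | ε.

S ::= b | A3 | b A3 c | b c; A3 ::= c A3' | b A3'; A3' ::= A3 A3 A3' | ε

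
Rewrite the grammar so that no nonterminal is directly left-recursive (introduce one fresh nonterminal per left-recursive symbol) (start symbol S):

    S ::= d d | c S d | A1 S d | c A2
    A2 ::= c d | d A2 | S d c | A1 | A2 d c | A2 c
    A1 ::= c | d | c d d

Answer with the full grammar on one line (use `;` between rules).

S ::= d d | c S d | A1 S d | c A2; A2 ::= c d A2' | d A2 A2' | S d c A2' | A1 A2'; A1 ::= c | d | c d d; A2' ::= d c A2' | c A2' | ε

Left recursion appears on A2.
For A2: α = {d c, c}, β = {c d, d A2, S d c, A1}. Rewrite as A2 → β A2' and A2' → α A2' | ε.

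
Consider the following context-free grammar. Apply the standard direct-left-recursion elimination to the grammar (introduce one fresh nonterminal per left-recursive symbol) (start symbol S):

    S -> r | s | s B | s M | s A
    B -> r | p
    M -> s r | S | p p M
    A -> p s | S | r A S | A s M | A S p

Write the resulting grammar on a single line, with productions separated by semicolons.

S -> r | s | s B | s M | s A; B -> r | p; M -> s r | S | p p M; A -> p s A' | S A' | r A S A'; A' -> s M A' | S p A' | eps

Directly left-recursive nonterminal: A.
For A: α = {s M, S p}, β = {p s, S, r A S}. Rewrite as A → β A' and A' → α A' | ε.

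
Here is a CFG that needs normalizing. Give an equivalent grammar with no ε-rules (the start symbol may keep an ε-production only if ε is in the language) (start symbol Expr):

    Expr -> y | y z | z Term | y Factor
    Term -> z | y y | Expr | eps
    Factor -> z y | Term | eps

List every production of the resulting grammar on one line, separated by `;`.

Nullable set = {Factor, Term}.
ε ∉ L(G), so no ε-production is kept.
Add the nullable-subset variants: Expr → z Term gives z Term | z.

Expr -> y | y z | z Term | z | y Factor; Term -> z | y y | Expr; Factor -> z y | Term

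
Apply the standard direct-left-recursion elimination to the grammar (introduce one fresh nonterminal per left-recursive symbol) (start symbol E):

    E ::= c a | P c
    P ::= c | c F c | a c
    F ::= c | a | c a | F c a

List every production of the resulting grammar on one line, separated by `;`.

E ::= c a | P c; P ::= c | c F c | a c; F ::= c F' | a F' | c a F'; F' ::= c a F' | ε

Left recursion appears on F.
For F: α = {c a}, β = {c, a, c a}. Rewrite as F → β F' and F' → α F' | ε.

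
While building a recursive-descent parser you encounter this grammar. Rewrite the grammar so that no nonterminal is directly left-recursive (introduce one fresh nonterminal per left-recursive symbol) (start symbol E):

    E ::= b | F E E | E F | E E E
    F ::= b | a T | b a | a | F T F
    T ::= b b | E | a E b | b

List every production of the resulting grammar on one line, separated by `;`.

Left recursion appears on E, F.
For E: α = {F, E E}, β = {b, F E E}. Rewrite as E → β E' and E' → α E' | ε.
For F: α = {T F}, β = {b, a T, b a, a}. Rewrite as F → β F' and F' → α F' | ε.

E ::= b E' | F E E E'; F ::= b F' | a T F' | b a F' | a F'; T ::= b b | E | a E b | b; E' ::= F E' | E E E' | ε; F' ::= T F F' | ε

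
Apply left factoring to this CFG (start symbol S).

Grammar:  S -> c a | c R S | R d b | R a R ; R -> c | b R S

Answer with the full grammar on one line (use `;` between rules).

S has alternatives sharing prefix 'c': factor to S → c S' with S' → a | R S.
S has alternatives sharing prefix 'R': factor to S → R S'' with S'' → d b | a R.

S -> c S' | R S''; R -> c | b R S; S' -> a | R S; S'' -> d b | a R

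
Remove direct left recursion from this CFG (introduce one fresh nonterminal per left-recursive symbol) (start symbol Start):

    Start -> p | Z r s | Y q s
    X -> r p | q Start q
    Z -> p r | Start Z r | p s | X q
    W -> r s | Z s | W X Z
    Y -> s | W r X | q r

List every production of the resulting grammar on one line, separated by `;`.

Start -> p | Z r s | Y q s; X -> r p | q Start q; Z -> p r | Start Z r | p s | X q; W -> r s W1 | Z s W1; Y -> s | W r X | q r; W1 -> X Z W1 | ε

Left recursion appears on W.
For W: α = {X Z}, β = {r s, Z s}. Rewrite as W → β W1 and W1 → α W1 | ε.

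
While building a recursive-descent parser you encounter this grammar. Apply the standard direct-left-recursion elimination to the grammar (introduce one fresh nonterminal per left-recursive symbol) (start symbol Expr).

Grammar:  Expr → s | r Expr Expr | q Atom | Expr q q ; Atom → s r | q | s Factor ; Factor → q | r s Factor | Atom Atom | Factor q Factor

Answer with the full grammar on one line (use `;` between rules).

Directly left-recursive nonterminals: Expr, Factor.
For Expr: α = {q q}, β = {s, r Expr Expr, q Atom}. Rewrite as Expr → β Expr1 and Expr1 → α Expr1 | ε.
For Factor: α = {q Factor}, β = {q, r s Factor, Atom Atom}. Rewrite as Factor → β Factor1 and Factor1 → α Factor1 | ε.

Expr → s Expr1 | r Expr Expr Expr1 | q Atom Expr1; Atom → s r | q | s Factor; Factor → q Factor1 | r s Factor Factor1 | Atom Atom Factor1; Expr1 → q q Expr1 | ε; Factor1 → q Factor Factor1 | ε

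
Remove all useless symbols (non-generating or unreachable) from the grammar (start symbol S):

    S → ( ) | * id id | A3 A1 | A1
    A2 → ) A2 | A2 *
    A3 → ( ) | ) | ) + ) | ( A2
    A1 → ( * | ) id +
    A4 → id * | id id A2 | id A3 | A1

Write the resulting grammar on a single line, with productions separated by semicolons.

Generating nonterminals: {A1, A3, A4, S}.
Reachable from S after that: {A1, A3, S}.
Removed useless symbols: {A2, A4} and every production mentioning them.

S → ( ) | * id id | A3 A1 | A1; A3 → ( ) | ) | ) + ); A1 → ( * | ) id +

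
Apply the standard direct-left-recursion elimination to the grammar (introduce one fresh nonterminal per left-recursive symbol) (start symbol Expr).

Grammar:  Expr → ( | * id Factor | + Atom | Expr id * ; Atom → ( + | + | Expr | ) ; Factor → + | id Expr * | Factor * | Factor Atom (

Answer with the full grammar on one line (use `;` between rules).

Expr → ( Expr1 | * id Factor Expr1 | + Atom Expr1; Atom → ( + | + | Expr | ); Factor → + Factor1 | id Expr * Factor1; Expr1 → id * Expr1 | ε; Factor1 → * Factor1 | Atom ( Factor1 | ε

Expr, Factor are directly left-recursive.
For Expr: α = {id *}, β = {(, * id Factor, + Atom}. Rewrite as Expr → β Expr1 and Expr1 → α Expr1 | ε.
For Factor: α = {*, Atom (}, β = {+, id Expr *}. Rewrite as Factor → β Factor1 and Factor1 → α Factor1 | ε.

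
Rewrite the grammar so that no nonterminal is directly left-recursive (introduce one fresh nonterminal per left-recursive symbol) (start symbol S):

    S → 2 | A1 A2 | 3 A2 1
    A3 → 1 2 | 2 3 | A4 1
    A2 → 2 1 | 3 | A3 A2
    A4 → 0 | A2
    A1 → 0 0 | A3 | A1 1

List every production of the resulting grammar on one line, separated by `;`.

S → 2 | A1 A2 | 3 A2 1; A3 → 1 2 | 2 3 | A4 1; A2 → 2 1 | 3 | A3 A2; A4 → 0 | A2; A1 → 0 0 A1' | A3 A1'; A1' → 1 A1' | ε

Directly left-recursive nonterminal: A1.
For A1: α = {1}, β = {0 0, A3}. Rewrite as A1 → β A1' and A1' → α A1' | ε.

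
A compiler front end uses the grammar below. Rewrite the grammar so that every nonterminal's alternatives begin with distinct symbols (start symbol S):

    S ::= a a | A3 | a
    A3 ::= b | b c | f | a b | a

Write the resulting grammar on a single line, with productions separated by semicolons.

S ::= A3 | a S'; A3 ::= f | b A3' | a A3''; S' ::= a | ε; A3' ::= ε | c; A3'' ::= b | ε

S has alternatives sharing prefix 'a': factor to S → a S' with S' → a | ε.
A3 has alternatives sharing prefix 'b': factor to A3 → b A3' with A3' → ε | c.
A3 has alternatives sharing prefix 'a': factor to A3 → a A3'' with A3'' → b | ε.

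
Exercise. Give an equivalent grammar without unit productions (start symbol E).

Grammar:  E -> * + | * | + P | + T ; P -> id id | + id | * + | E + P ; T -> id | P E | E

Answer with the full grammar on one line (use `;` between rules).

E -> * + | * | + P | + T; P -> id id | + id | * + | E + P; T -> * + | * | + P | + T | id | P E

Unit pairs: T ⇒* {E}.
Replace each nonterminal's rules with the union of the non-unit rules of every nonterminal it unit-derives.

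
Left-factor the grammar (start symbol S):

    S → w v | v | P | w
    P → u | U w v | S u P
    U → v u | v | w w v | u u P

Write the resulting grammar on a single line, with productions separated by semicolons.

S has alternatives sharing prefix 'w': factor to S → w S' with S' → v | ε.
U has alternatives sharing prefix 'v': factor to U → v U' with U' → u | ε.

S → v | P | w S'; P → u | U w v | S u P; U → w w v | u u P | v U'; S' → v | ε; U' → u | ε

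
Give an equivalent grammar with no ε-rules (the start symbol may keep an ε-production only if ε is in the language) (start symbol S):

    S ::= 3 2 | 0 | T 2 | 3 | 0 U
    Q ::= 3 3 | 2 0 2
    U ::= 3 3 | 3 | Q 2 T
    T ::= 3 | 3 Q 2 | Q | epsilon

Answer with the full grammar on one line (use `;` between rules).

The nullable symbols are {T}.
ε ∉ L(G), so no ε-production is kept.
Add the nullable-subset variants: S → T 2 gives T 2 | 2. U → Q 2 T gives Q 2 T | Q 2.

S ::= 3 2 | 0 | T 2 | 2 | 3 | 0 U; Q ::= 3 3 | 2 0 2; U ::= 3 3 | 3 | Q 2 T | Q 2; T ::= 3 | 3 Q 2 | Q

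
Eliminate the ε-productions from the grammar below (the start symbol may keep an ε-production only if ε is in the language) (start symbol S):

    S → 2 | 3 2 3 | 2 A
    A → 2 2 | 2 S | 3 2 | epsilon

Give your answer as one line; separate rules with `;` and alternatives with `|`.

S → 2 | 3 2 3 | 2 A; A → 2 2 | 2 S | 3 2

The nullable symbols are {A}.
ε ∉ L(G), so no ε-production is kept.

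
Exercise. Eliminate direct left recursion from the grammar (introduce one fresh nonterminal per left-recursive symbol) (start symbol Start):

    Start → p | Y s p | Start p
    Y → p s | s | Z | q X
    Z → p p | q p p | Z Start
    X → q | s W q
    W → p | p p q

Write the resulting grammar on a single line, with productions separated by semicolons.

Start → p Start1 | Y s p Start1; Y → p s | s | Z | q X; Z → p p Z1 | q p p Z1; X → q | s W q; W → p | p p q; Start1 → p Start1 | ε; Z1 → Start Z1 | ε

Directly left-recursive nonterminals: Start, Z.
For Start: α = {p}, β = {p, Y s p}. Rewrite as Start → β Start1 and Start1 → α Start1 | ε.
For Z: α = {Start}, β = {p p, q p p}. Rewrite as Z → β Z1 and Z1 → α Z1 | ε.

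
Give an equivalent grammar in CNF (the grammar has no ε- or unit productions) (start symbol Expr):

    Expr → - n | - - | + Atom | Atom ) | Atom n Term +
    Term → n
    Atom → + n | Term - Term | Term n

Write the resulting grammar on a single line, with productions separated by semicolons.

Expr → X1 X2 | X1 X1 | X3 Atom | Atom X4 | Atom Y1; Term → n; Atom → X3 X2 | Term Y3 | Term X2; X1 → -; X2 → n; X3 → +; X4 → ); Y1 → X2 Y2; Y2 → Term X3; Y3 → X1 Term

Introduce a nonterminal for each terminal appearing in a rule of length ≥ 2: X1 → -, X2 → n, X3 → +, X4 → ).
Binarize each right-hand side of length ≥ 3 by chaining fresh nonterminals (Y1, Y2, …): affected rules were Expr → Atom X2 Term X3; Atom → Term X1 Term.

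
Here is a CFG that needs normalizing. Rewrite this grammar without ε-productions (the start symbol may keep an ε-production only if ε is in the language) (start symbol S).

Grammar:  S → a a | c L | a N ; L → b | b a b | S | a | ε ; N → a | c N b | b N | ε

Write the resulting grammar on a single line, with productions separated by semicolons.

Nullable nonterminals: {L, N}.
ε ∉ L(G), so no ε-production is kept.
For each production, add variants omitting each subset of nullable occurrences: S → c L gives c L | c. S → a N gives a N | a. N → c N b gives c N b | c b. N → b N gives b N | b.

S → a a | c L | c | a N | a; L → b | b a b | S | a; N → a | c N b | c b | b N | b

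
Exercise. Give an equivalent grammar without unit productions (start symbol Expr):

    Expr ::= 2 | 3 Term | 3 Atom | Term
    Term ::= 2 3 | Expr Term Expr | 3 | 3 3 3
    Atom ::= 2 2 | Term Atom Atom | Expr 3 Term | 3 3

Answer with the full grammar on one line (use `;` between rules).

Unit pairs: Expr ⇒* {Term}.
For each unit pair (A, B), copy every non-unit production of B to A, then drop all unit productions.

Expr ::= 2 3 | Expr Term Expr | 3 | 3 3 3 | 2 | 3 Term | 3 Atom; Term ::= 2 3 | Expr Term Expr | 3 | 3 3 3; Atom ::= 2 2 | Term Atom Atom | Expr 3 Term | 3 3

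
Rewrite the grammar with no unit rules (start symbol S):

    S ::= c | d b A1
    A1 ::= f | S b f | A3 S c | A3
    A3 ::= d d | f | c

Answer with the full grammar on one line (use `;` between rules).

S ::= c | d b A1; A1 ::= f | S b f | A3 S c | d d | c; A3 ::= d d | f | c

Unit pairs: A1 ⇒* {A3}.
For every A with A ⇒* B via unit rules, add B's non-unit alternatives to A; then delete every rule of the form X → Y.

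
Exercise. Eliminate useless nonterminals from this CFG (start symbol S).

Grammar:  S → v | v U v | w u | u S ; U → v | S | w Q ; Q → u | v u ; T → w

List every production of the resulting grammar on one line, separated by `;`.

S → v | v U v | w u | u S; U → v | S | w Q; Q → u | v u

Generating nonterminals: {Q, S, T, U}.
Reachable from S after that: {Q, S, U}.
Removed useless symbols: {T} and every production mentioning them.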